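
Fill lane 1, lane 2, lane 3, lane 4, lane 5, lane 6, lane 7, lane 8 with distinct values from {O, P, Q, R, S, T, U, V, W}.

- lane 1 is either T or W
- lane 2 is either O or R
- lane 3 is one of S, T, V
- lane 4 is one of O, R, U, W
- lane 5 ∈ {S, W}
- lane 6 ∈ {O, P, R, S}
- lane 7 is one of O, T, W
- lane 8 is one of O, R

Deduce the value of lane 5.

Among the 8 variables, P fits only lane 6 (and all 8 values in {O, P, R, S, T, U, V, W} must be used), so lane 6 = P.
The 7 still-open variables draw from only 7 values {O, R, S, T, U, V, W}, so each is used; only lane 4 can be U, hence lane 4 = U.
The 6 still-open variables draw from only 6 values {O, R, S, T, V, W}, so each is used; only lane 3 can be V, hence lane 3 = V.
The 5 still-open variables draw from only 5 values {O, R, S, T, W}, so each is used; only lane 5 can be S, hence lane 5 = S.

S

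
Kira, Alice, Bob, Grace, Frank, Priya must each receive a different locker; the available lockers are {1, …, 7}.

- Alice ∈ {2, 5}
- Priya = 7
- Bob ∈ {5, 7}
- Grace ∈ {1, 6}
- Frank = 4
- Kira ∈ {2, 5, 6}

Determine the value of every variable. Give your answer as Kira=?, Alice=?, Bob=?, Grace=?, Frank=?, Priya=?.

Frank's domain is down to {4}, so Frank = 4.
Priya must be 7 (only option left). Eliminate 7 elsewhere: Bob.
That leaves Bob = 5. So Kira, Alice can't be 5.
Alice's domain is down to {2}, so Alice = 2. So Kira can't be 2.
That leaves Kira = 6. Remove 6 from Grace.
Grace must be 1 (only option left).

Kira=6, Alice=2, Bob=5, Grace=1, Frank=4, Priya=7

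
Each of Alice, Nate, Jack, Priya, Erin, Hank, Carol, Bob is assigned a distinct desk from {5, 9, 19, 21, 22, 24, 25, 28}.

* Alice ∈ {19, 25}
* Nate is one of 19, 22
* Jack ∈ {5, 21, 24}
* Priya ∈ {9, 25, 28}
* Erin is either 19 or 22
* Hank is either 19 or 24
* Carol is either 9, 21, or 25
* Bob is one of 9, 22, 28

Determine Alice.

25

Among the 8 variables, 5 fits only Jack (and all 8 values in {5, 9, 19, 21, 22, 24, 25, 28} must be used), so Jack = 5.
The 7 still-open variables draw from only 7 values {9, 19, 21, 22, 24, 25, 28}, so each is used; only Carol can be 21, hence Carol = 21.
Among the 6 still-open variables, 24 fits only Hank (and all 6 values in {9, 19, 22, 24, 25, 28} must be used), so Hank = 24.
Nate and Erin between them cover only {19, 22} — a naked pair. Remove those values from Alice, Bob.
So Alice = 25.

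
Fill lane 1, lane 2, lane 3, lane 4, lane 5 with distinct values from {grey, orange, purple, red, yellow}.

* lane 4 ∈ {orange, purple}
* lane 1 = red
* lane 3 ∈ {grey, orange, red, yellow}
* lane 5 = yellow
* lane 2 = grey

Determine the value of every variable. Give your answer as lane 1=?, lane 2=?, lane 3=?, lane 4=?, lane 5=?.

lane 1 must be red (only option left). Eliminate red elsewhere: lane 3.
lane 2 has just one choice, so lane 2 = grey. Strike grey from lane 3.
lane 5 must be yellow (only option left). Remove yellow from lane 3.
lane 3 must be orange (only option left). So lane 4 can't be orange.
lane 4 must be purple (only option left).

lane 1=red, lane 2=grey, lane 3=orange, lane 4=purple, lane 5=yellow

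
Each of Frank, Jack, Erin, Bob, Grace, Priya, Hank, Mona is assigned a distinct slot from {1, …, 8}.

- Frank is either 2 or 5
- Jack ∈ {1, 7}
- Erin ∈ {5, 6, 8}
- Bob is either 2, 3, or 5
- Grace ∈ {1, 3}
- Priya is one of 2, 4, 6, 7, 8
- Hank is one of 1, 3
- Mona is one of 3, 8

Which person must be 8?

The 8 variables draw from only 8 values {1, 2, 3, 4, 5, 6, 7, 8}, so each is used; only Priya can be 4, hence Priya = 4.
The 7 still-open variables draw from only 7 values {1, 2, 3, 5, 6, 7, 8}, so each is used; only Erin can be 6, hence Erin = 6.
The 6 still-open variables draw from only 6 values {1, 2, 3, 5, 7, 8}, so each is used; only Jack can be 7, hence Jack = 7.
The 5 still-open variables together cover exactly {1, 2, 3, 5, 8} — 5 values for 5 variables — and 8 appears only in Mona's list, so Mona = 8.

Mona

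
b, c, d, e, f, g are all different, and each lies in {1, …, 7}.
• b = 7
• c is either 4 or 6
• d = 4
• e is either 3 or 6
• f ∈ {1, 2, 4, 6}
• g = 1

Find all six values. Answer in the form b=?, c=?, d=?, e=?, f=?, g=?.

b's domain is down to {7}, so b = 7.
d's domain is down to {4}, so d = 4. Remove 4 from c, f.
That leaves g = 1. Strike 1 from f.
c has just one choice, so c = 6. Strike 6 from e, f.
e must be 3 (only option left).
f has just one choice, so f = 2.

b=7, c=6, d=4, e=3, f=2, g=1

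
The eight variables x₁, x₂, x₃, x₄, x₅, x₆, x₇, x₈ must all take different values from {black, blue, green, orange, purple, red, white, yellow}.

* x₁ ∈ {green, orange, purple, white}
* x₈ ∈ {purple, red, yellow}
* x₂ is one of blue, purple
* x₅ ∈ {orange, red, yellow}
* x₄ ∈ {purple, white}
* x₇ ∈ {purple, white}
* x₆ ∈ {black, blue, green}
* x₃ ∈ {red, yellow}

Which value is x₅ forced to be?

The 8 variables together cover exactly {black, blue, green, orange, purple, red, white, yellow} — 8 values for 8 variables — and black appears only in x₆'s list, so x₆ = black.
Among the 7 still-open variables, blue fits only x₂ (and all 7 values in {blue, green, orange, purple, red, white, yellow} must be used), so x₂ = blue.
The 6 still-open variables together cover exactly {green, orange, purple, red, white, yellow} — 6 values for 6 variables — and green appears only in x₁'s list, so x₁ = green.
Among the 5 still-open variables, orange fits only x₅ (and all 5 values in {orange, purple, red, white, yellow} must be used), so x₅ = orange.

orange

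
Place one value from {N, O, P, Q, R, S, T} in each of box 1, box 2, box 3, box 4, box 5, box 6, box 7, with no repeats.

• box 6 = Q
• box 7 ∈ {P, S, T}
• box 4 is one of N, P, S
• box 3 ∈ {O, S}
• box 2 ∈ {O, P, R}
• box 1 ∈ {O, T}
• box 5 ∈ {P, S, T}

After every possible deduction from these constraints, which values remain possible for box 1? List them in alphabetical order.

O, T

box 6 must be Q (only option left).
The 6 still-open variables draw from only 6 values {N, O, P, R, S, T}, so each is used; only box 4 can be N, hence box 4 = N.
Among the 5 still-open variables, R fits only box 2 (and all 5 values in {O, P, R, S, T} must be used), so box 2 = R.
No further eliminations apply; box 1 can still be any of O, T.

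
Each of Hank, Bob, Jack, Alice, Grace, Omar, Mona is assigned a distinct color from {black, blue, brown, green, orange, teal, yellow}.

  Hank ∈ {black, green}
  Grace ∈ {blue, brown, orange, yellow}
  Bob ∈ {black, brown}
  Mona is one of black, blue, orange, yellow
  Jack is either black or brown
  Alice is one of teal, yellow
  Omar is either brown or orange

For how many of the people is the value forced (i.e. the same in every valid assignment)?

3

The 7 variables together cover exactly {black, blue, brown, green, orange, teal, yellow} — 7 values for 7 variables — and green appears only in Hank's list, so Hank = green.
The 6 still-open variables together cover exactly {black, blue, brown, orange, teal, yellow} — 6 values for 6 variables — and teal appears only in Alice's list, so Alice = teal.
Bob and Jack between them cover only {black, brown} — a naked pair. Remove those values from Grace, Omar, Mona.
That leaves Omar = orange. Remove orange from Grace, Mona.
Determined: Hank=green, Alice=teal, Omar=orange. The other people each still have more than one consistent value. That makes 3.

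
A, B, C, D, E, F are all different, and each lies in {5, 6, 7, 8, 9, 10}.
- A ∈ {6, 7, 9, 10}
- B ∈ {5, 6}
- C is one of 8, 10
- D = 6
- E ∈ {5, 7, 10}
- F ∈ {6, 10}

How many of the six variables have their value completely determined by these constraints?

D's domain is down to {6}, so D = 6. Eliminate 6 elsewhere: A, B, F.
F must be 10 (only option left). Strike 10 from A, C, E.
B's domain is down to {5}, so B = 5. Eliminate 5 elsewhere: E.
That leaves C = 8.
E has just one choice, so E = 7. Strike 7 from A.
That leaves A = 9.
Every variable is fixed: A=9, B=5, C=8, D=6, E=7, F=10. That makes 6.

6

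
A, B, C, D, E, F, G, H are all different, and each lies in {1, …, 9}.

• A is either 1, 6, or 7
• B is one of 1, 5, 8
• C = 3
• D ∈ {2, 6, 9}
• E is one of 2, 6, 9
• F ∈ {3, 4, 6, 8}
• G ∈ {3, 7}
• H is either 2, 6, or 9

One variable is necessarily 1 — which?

A

C has just one choice, so C = 3. Eliminate 3 elsewhere: F, G.
G has just one choice, so G = 7. So A can't be 7.
D, E, H share exactly the 3 values {2, 6, 9}; by pigeonhole those values go to them, so strike 2, 6, 9 from A, F.
So 1 goes to A.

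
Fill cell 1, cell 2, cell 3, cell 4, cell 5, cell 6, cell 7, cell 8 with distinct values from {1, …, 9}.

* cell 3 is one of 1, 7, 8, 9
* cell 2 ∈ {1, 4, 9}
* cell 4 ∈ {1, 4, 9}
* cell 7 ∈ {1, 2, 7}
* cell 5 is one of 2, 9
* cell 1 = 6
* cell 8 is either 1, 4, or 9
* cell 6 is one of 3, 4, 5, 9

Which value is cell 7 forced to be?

7

cell 1's domain is down to {6}, so cell 1 = 6.
cell 2, cell 4, cell 8 between them cover only {1, 4, 9} — a naked triple. Remove those values from cell 3, cell 5, cell 6, cell 7.
cell 5 must be 2 (only option left). Strike 2 from cell 7.
So cell 7 = 7.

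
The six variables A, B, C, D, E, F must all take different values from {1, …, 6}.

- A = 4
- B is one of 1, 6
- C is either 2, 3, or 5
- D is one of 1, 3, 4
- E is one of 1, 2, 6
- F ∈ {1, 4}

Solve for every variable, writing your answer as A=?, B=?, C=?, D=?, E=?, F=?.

A must be 4 (only option left). Eliminate 4 elsewhere: D, F.
F has just one choice, so F = 1. Remove 1 from B, D, E.
B must be 6 (only option left). Strike 6 from E.
That leaves D = 3. Eliminate 3 elsewhere: C.
E has just one choice, so E = 2. Remove 2 from C.
That leaves C = 5.

A=4, B=6, C=5, D=3, E=2, F=1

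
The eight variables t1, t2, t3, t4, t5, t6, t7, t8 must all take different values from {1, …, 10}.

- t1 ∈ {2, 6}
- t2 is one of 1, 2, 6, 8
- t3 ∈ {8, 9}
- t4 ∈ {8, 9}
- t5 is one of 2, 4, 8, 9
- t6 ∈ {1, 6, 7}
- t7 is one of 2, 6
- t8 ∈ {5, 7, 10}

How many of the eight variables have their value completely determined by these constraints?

3

t1 and t7 share exactly the 2 values {2, 6}; by pigeonhole those values go to them, so strike 2, 6 from t2, t5, t6.
t3 and t4 between them cover only {8, 9} — a naked pair. Remove those values from t2, t5.
t2 has just one choice, so t2 = 1. Eliminate 1 elsewhere: t6.
t5's domain is down to {4}, so t5 = 4.
t6 must be 7 (only option left). So t8 can't be 7.
Determined: t2=1, t5=4, t6=7. The other variables each still have more than one consistent value. That makes 3.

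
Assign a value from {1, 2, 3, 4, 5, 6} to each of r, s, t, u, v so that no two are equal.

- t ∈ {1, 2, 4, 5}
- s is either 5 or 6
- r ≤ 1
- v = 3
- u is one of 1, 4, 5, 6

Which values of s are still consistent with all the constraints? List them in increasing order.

r has just one choice, so r = 1. Remove 1 from t, u.
v has just one choice, so v = 3.
No further eliminations apply; s can still be any of 5, 6.

5, 6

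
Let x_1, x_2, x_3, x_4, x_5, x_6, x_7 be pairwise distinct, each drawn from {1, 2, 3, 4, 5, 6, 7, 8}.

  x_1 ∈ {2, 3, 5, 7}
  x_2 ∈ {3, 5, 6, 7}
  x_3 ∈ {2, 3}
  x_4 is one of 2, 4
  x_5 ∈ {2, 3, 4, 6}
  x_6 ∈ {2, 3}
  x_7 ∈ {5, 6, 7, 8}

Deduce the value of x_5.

6

Among the 7 variables, 8 fits only x_7 (and all 7 values in {2, 3, 4, 5, 6, 7, 8} must be used), so x_7 = 8.
x_3 and x_6 between them cover only {2, 3} — a naked pair. Remove those values from x_1, x_2, x_4, x_5.
x_4 must be 4 (only option left). So x_5 can't be 4.
So x_5 = 6.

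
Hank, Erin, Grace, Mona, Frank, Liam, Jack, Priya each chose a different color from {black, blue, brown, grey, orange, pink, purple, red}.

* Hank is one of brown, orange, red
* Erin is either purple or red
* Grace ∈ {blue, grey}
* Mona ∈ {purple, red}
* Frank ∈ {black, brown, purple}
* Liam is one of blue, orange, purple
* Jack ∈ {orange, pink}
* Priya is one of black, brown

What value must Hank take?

orange

Among the 8 variables, grey fits only Grace (and all 8 values in {black, blue, brown, grey, orange, pink, purple, red} must be used), so Grace = grey.
Among the 7 still-open variables, blue fits only Liam (and all 7 values in {black, blue, brown, orange, pink, purple, red} must be used), so Liam = blue.
The 6 still-open variables together cover exactly {black, brown, orange, pink, purple, red} — 6 values for 6 variables — and pink appears only in Jack's list, so Jack = pink.
The 5 still-open variables draw from only 5 values {black, brown, orange, purple, red}, so each is used; only Hank can be orange, hence Hank = orange.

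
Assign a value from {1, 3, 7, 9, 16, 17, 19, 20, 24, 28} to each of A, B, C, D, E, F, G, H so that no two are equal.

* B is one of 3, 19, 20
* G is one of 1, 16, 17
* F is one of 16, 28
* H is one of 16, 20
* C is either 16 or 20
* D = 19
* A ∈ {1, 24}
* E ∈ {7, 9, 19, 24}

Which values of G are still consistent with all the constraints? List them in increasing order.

D must be 19 (only option left). Remove 19 from B, E.
C and H between them cover only {16, 20} — a naked pair. Remove those values from B, F, G.
B has just one choice, so B = 3.
F must be 28 (only option left).
No further eliminations apply; G can still be any of 1, 17.

1, 17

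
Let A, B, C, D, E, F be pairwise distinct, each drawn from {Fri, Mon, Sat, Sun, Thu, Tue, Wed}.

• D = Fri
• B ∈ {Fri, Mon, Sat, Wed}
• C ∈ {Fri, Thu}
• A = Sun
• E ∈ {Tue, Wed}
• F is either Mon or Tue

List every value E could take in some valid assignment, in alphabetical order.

A has just one choice, so A = Sun.
D's domain is down to {Fri}, so D = Fri. Strike Fri from B, C.
C's domain is down to {Thu}, so C = Thu.
No further eliminations apply; E can still be any of Tue, Wed.

Tue, Wed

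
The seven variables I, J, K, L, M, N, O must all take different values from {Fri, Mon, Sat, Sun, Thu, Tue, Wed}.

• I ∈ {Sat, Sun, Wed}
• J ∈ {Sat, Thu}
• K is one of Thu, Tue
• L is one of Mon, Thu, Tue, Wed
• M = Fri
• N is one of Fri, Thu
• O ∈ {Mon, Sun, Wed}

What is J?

Sat

M has just one choice, so M = Fri. Eliminate Fri elsewhere: N.
That leaves N = Thu. So J, K, L can't be Thu.
So J = Sat.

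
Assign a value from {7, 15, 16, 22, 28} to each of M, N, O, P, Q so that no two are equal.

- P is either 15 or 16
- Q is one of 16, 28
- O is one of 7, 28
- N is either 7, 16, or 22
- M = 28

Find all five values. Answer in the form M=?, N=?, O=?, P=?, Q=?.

M=28, N=22, O=7, P=15, Q=16

M has just one choice, so M = 28. So O, Q can't be 28.
That leaves O = 7. Strike 7 from N.
Q has just one choice, so Q = 16. Eliminate 16 elsewhere: N, P.
N has just one choice, so N = 22.
P must be 15 (only option left).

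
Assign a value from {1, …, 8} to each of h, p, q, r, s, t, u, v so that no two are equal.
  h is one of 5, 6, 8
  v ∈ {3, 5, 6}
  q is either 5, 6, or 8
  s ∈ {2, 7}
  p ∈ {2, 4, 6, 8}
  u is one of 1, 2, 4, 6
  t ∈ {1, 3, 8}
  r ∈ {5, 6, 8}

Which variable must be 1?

The 8 variables draw from only 8 values {1, 2, 3, 4, 5, 6, 7, 8}, so each is used; only s can be 7, hence s = 7.
The 3 variables h, q, r are confined to {5, 6, 8}, which locks those values in; drop them from p, t, u, v.
v has just one choice, so v = 3. So t can't be 3.
So 1 goes to t.

t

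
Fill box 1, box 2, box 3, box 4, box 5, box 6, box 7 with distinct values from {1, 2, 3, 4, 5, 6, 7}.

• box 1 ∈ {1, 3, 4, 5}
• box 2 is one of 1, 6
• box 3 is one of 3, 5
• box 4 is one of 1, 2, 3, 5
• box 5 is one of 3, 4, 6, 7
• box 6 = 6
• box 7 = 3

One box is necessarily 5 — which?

box 3

box 6's domain is down to {6}, so box 6 = 6. Strike 6 from box 2, box 5.
box 7 must be 3 (only option left). Strike 3 from box 1, box 3, box 4, box 5.
So 5 goes to box 3.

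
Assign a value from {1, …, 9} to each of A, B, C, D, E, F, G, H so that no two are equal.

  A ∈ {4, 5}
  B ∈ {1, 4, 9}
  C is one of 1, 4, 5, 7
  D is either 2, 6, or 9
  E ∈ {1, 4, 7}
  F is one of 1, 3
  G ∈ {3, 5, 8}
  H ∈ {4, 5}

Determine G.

8

A and H between them cover only {4, 5} — a naked pair. Remove those values from B, C, E, G.
The 2 variables C and E are confined to {1, 7}, which locks those values in; drop them from B, F.
B has just one choice, so B = 9. Eliminate 9 elsewhere: D.
F must be 3 (only option left). Remove 3 from G.
So G = 8.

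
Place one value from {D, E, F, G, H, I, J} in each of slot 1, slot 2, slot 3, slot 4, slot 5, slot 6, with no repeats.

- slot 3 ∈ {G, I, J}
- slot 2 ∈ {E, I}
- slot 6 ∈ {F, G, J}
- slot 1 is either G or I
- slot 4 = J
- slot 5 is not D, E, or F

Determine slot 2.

slot 4 must be J (only option left). Strike J from slot 3, slot 5, slot 6.
Among the 5 still-open variables, E fits only slot 2 (and all 5 values in {E, F, G, H, I} must be used), so slot 2 = E.

E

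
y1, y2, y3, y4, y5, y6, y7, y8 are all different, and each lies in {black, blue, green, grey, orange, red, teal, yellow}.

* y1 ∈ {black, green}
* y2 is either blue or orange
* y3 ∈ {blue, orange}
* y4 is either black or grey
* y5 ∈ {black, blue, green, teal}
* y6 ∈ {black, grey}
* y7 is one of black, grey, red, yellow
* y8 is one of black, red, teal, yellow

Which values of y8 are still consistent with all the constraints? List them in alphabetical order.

The 2 variables y2 and y3 are confined to {blue, orange}, which locks those values in; drop them from y5.
y4 and y6 share exactly the 2 values {black, grey}; by pigeonhole those values go to them, so strike black, grey from y1, y5, y7, y8.
y1's domain is down to {green}, so y1 = green. Strike green from y5.
y5's domain is down to {teal}, so y5 = teal. Remove teal from y8.
No further eliminations apply; y8 can still be any of red, yellow.

red, yellow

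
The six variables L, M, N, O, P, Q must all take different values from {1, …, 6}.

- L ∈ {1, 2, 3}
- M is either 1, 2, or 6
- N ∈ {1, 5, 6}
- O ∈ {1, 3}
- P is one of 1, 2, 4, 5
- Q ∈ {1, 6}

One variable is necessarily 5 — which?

The 6 variables draw from only 6 values {1, 2, 3, 4, 5, 6}, so each is used; only P can be 4, hence P = 4.
The 5 still-open variables together cover exactly {1, 2, 3, 5, 6} — 5 values for 5 variables — and 5 appears only in N's list, so N = 5.

N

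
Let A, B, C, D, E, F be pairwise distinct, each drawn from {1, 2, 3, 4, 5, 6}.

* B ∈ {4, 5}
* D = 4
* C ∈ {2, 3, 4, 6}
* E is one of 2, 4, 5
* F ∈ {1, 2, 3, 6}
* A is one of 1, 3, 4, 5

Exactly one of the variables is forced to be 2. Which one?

D has just one choice, so D = 4. So A, B, C, E can't be 4.
B's domain is down to {5}, so B = 5. Remove 5 from A, E.
So 2 goes to E.

E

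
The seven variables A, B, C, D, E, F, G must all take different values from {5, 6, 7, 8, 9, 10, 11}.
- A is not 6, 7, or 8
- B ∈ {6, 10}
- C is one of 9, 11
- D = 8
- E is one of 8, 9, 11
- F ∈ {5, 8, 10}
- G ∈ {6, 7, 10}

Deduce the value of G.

7

D's domain is down to {8}, so D = 8. Eliminate 8 elsewhere: E, F.
The 6 still-open variables draw from only 6 values {5, 6, 7, 9, 10, 11}, so each is used; only G can be 7, hence G = 7.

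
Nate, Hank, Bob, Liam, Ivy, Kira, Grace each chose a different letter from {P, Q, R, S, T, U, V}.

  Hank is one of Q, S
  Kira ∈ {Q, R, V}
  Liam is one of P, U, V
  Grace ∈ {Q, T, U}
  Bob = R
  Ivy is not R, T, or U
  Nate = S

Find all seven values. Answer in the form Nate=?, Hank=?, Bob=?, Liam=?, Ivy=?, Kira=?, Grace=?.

Nate=S, Hank=Q, Bob=R, Liam=U, Ivy=P, Kira=V, Grace=T

Nate has just one choice, so Nate = S. Remove S from Hank, Ivy.
Hank's domain is down to {Q}, so Hank = Q. So Ivy, Kira, Grace can't be Q.
Bob must be R (only option left). Remove R from Kira.
That leaves Kira = V. Remove V from Liam, Ivy.
Ivy has just one choice, so Ivy = P. So Liam can't be P.
That leaves Liam = U. Strike U from Grace.
Grace's domain is down to {T}, so Grace = T.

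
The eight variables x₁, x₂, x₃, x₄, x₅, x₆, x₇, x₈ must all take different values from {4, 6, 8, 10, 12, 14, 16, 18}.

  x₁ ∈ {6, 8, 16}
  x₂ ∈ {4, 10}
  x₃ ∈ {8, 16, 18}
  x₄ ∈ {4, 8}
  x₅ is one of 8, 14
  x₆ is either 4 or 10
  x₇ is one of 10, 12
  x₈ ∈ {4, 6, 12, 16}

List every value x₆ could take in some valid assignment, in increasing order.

The 8 variables draw from only 8 values {4, 6, 8, 10, 12, 14, 16, 18}, so each is used; only x₅ can be 14, hence x₅ = 14.
The 7 still-open variables together cover exactly {4, 6, 8, 10, 12, 16, 18} — 7 values for 7 variables — and 18 appears only in x₃'s list, so x₃ = 18.
x₂ and x₆ share exactly the 2 values {4, 10}; by pigeonhole those values go to them, so strike 4, 10 from x₄, x₇, x₈.
x₄ has just one choice, so x₄ = 8. So x₁ can't be 8.
That leaves x₇ = 12. So x₈ can't be 12.
No further eliminations apply; x₆ can still be any of 4, 10.

4, 10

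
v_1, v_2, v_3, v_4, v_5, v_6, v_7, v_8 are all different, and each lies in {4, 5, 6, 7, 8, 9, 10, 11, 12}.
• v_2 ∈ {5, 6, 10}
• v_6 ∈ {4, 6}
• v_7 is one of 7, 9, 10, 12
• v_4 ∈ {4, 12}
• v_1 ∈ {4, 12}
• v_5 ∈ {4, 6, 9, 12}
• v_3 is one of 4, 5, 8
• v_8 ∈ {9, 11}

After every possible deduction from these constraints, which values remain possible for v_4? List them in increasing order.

v_1 and v_4 share exactly the 2 values {4, 12}; by pigeonhole those values go to them, so strike 4, 12 from v_3, v_5, v_6, v_7.
That leaves v_6 = 6. So v_2, v_5 can't be 6.
v_5 has just one choice, so v_5 = 9. Eliminate 9 elsewhere: v_7, v_8.
v_8 must be 11 (only option left).
No further eliminations apply; v_4 can still be any of 4, 12.

4, 12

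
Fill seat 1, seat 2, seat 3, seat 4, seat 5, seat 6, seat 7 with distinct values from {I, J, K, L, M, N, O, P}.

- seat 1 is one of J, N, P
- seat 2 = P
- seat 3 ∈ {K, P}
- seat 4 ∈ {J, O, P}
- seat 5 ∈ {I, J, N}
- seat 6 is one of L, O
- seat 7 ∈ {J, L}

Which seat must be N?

seat 2 must be P (only option left). Strike P from seat 1, seat 3, seat 4.
seat 3 has just one choice, so seat 3 = K.
The 5 still-open variables draw from only 5 values {I, J, L, N, O}, so each is used; only seat 5 can be I, hence seat 5 = I.
Among the 4 still-open variables, N fits only seat 1 (and all 4 values in {J, L, N, O} must be used), so seat 1 = N.

seat 1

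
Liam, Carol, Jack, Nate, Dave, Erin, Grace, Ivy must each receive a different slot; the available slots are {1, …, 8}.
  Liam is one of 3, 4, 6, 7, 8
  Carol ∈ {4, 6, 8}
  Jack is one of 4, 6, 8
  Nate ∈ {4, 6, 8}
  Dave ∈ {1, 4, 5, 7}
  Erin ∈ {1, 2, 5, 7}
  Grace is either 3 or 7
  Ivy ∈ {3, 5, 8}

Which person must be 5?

Ivy

Among the 8 variables, 2 fits only Erin (and all 8 values in {1, 2, 3, 4, 5, 6, 7, 8} must be used), so Erin = 2.
The 7 still-open variables draw from only 7 values {1, 3, 4, 5, 6, 7, 8}, so each is used; only Dave can be 1, hence Dave = 1.
The 6 still-open variables together cover exactly {3, 4, 5, 6, 7, 8} — 6 values for 6 variables — and 5 appears only in Ivy's list, so Ivy = 5.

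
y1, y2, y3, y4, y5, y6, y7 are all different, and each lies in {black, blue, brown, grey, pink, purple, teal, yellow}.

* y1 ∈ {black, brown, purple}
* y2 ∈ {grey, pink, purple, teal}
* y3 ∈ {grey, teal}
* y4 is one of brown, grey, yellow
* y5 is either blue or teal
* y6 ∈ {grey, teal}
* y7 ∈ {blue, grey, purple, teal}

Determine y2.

pink

The 2 variables y3 and y6 are confined to {grey, teal}, which locks those values in; drop them from y2, y4, y5, y7.
y5 has just one choice, so y5 = blue. Remove blue from y7.
y7's domain is down to {purple}, so y7 = purple. Eliminate purple elsewhere: y1, y2.
So y2 = pink.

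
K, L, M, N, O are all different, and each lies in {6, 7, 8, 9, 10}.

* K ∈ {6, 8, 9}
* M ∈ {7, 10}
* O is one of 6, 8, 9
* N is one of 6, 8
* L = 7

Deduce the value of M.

10

L's domain is down to {7}, so L = 7. Eliminate 7 elsewhere: M.
So M = 10.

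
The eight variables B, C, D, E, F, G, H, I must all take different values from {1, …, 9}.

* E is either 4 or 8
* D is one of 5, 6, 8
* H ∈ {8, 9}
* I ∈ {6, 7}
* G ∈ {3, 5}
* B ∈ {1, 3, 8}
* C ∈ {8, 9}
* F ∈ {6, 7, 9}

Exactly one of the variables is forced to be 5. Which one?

D

The 8 variables draw from only 8 values {1, 3, 4, 5, 6, 7, 8, 9}, so each is used; only B can be 1, hence B = 1.
The 7 still-open variables together cover exactly {3, 4, 5, 6, 7, 8, 9} — 7 values for 7 variables — and 3 appears only in G's list, so G = 3.
Among the 6 still-open variables, 4 fits only E (and all 6 values in {4, 5, 6, 7, 8, 9} must be used), so E = 4.
The 5 still-open variables draw from only 5 values {5, 6, 7, 8, 9}, so each is used; only D can be 5, hence D = 5.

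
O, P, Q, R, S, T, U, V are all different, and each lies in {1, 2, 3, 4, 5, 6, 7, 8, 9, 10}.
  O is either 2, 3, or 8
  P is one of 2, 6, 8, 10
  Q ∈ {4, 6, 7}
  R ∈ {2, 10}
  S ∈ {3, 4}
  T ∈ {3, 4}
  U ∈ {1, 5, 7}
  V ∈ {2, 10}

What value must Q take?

The 2 variables R and V are confined to {2, 10}, which locks those values in; drop them from O, P.
S and T between them cover only {3, 4} — a naked pair. Remove those values from O, Q.
That leaves O = 8. So P can't be 8.
P's domain is down to {6}, so P = 6. Strike 6 from Q.
So Q = 7.

7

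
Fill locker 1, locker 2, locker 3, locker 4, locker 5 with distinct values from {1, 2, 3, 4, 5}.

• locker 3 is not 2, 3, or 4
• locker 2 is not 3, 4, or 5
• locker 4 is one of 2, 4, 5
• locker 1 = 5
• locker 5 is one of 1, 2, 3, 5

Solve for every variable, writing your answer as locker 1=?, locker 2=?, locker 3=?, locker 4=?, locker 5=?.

locker 1 must be 5 (only option left). Strike 5 from locker 3, locker 4, locker 5.
locker 3 has just one choice, so locker 3 = 1. Remove 1 from locker 2, locker 5.
locker 2's domain is down to {2}, so locker 2 = 2. Remove 2 from locker 4, locker 5.
locker 4 must be 4 (only option left).
locker 5 must be 3 (only option left).

locker 1=5, locker 2=2, locker 3=1, locker 4=4, locker 5=3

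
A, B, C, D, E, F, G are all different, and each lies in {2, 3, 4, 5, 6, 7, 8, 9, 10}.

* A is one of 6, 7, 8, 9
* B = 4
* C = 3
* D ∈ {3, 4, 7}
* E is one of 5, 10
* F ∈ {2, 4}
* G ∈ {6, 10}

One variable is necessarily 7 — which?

D

B has just one choice, so B = 4. Strike 4 from D, F.
C must be 3 (only option left). Strike 3 from D.
So 7 goes to D.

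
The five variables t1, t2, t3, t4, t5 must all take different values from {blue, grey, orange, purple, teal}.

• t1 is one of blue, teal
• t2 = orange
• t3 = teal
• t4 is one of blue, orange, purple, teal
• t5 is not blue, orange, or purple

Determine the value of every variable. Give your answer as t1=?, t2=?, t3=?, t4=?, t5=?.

t2 must be orange (only option left). Remove orange from t4.
That leaves t3 = teal. Eliminate teal elsewhere: t1, t4, t5.
t5 has just one choice, so t5 = grey.
That leaves t1 = blue. Eliminate blue elsewhere: t4.
t4 must be purple (only option left).

t1=blue, t2=orange, t3=teal, t4=purple, t5=grey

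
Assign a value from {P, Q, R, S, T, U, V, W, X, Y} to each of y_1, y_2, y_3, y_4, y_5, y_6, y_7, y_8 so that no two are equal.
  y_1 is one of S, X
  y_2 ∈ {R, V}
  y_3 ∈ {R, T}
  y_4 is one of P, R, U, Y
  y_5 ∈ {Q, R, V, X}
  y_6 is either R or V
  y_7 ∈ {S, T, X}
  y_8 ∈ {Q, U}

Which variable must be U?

y_2 and y_6 share exactly the 2 values {R, V}; by pigeonhole those values go to them, so strike R, V from y_3, y_4, y_5.
y_3's domain is down to {T}, so y_3 = T. Eliminate T elsewhere: y_7.
y_1 and y_7 share exactly the 2 values {S, X}; by pigeonhole those values go to them, so strike S, X from y_5.
y_5 has just one choice, so y_5 = Q. Eliminate Q elsewhere: y_8.
So U goes to y_8.

y_8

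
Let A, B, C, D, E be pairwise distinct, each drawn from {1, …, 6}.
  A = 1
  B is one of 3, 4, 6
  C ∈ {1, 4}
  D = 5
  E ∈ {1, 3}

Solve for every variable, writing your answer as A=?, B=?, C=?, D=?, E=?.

A has just one choice, so A = 1. Remove 1 from C, E.
C's domain is down to {4}, so C = 4. So B can't be 4.
That leaves D = 5.
E has just one choice, so E = 3. Strike 3 from B.
B has just one choice, so B = 6.

A=1, B=6, C=4, D=5, E=3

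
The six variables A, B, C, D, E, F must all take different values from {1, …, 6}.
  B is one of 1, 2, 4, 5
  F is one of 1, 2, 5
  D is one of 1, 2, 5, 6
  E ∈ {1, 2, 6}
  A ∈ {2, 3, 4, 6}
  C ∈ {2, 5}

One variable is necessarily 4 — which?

B

Among the 6 variables, 3 fits only A (and all 6 values in {1, 2, 3, 4, 5, 6} must be used), so A = 3.
The 5 still-open variables draw from only 5 values {1, 2, 4, 5, 6}, so each is used; only B can be 4, hence B = 4.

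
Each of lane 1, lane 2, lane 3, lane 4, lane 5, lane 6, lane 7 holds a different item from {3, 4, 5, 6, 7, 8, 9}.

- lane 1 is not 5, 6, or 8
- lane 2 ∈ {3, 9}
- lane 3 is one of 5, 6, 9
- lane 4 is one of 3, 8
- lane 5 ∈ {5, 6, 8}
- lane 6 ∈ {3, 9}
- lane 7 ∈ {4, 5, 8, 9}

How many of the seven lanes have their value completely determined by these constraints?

The 7 variables together cover exactly {3, 4, 5, 6, 7, 8, 9} — 7 values for 7 variables — and 7 appears only in lane 1's list, so lane 1 = 7.
The 6 still-open variables draw from only 6 values {3, 4, 5, 6, 8, 9}, so each is used; only lane 7 can be 4, hence lane 7 = 4.
lane 2 and lane 6 between them cover only {3, 9} — a naked pair. Remove those values from lane 3, lane 4.
lane 4 has just one choice, so lane 4 = 8. Remove 8 from lane 5.
Determined: lane 1=7, lane 4=8, lane 7=4. The other lanes each still have more than one consistent value. That makes 3.

3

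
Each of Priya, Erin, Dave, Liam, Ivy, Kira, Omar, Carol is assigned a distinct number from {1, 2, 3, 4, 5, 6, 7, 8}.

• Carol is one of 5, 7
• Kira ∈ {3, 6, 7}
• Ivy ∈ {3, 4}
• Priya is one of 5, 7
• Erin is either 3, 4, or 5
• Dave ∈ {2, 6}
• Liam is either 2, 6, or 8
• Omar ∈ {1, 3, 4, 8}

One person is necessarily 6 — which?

Kira

The 8 variables draw from only 8 values {1, 2, 3, 4, 5, 6, 7, 8}, so each is used; only Omar can be 1, hence Omar = 1.
The 7 still-open variables together cover exactly {2, 3, 4, 5, 6, 7, 8} — 7 values for 7 variables — and 8 appears only in Liam's list, so Liam = 8.
The 6 still-open variables draw from only 6 values {2, 3, 4, 5, 6, 7}, so each is used; only Dave can be 2, hence Dave = 2.
The 5 still-open variables together cover exactly {3, 4, 5, 6, 7} — 5 values for 5 variables — and 6 appears only in Kira's list, so Kira = 6.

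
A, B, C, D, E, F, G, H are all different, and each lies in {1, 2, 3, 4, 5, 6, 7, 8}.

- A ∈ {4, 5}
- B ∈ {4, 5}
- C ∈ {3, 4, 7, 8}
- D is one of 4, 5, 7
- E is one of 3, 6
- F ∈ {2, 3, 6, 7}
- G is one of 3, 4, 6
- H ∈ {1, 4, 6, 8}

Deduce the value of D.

The 8 variables together cover exactly {1, 2, 3, 4, 5, 6, 7, 8} — 8 values for 8 variables — and 1 appears only in H's list, so H = 1.
The 7 still-open variables draw from only 7 values {2, 3, 4, 5, 6, 7, 8}, so each is used; only F can be 2, hence F = 2.
The 6 still-open variables draw from only 6 values {3, 4, 5, 6, 7, 8}, so each is used; only C can be 8, hence C = 8.
The 5 still-open variables draw from only 5 values {3, 4, 5, 6, 7}, so each is used; only D can be 7, hence D = 7.

7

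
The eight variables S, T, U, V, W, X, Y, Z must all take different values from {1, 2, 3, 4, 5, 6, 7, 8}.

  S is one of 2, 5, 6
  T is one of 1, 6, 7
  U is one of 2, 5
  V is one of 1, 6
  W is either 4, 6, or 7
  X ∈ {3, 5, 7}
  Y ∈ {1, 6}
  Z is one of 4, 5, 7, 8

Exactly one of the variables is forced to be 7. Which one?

The 8 variables draw from only 8 values {1, 2, 3, 4, 5, 6, 7, 8}, so each is used; only X can be 3, hence X = 3.
The 7 still-open variables draw from only 7 values {1, 2, 4, 5, 6, 7, 8}, so each is used; only Z can be 8, hence Z = 8.
The 6 still-open variables together cover exactly {1, 2, 4, 5, 6, 7} — 6 values for 6 variables — and 4 appears only in W's list, so W = 4.
The 5 still-open variables together cover exactly {1, 2, 5, 6, 7} — 5 values for 5 variables — and 7 appears only in T's list, so T = 7.

T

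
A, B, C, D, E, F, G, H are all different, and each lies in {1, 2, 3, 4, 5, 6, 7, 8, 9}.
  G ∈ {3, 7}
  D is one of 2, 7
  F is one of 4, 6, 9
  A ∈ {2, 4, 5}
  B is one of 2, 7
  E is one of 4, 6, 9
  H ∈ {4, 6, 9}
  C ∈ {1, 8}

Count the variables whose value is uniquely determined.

B and D share exactly the 2 values {2, 7}; by pigeonhole those values go to them, so strike 2, 7 from A, G.
That leaves G = 3.
The 3 variables E, F, H are confined to {4, 6, 9}, which locks those values in; drop them from A.
A has just one choice, so A = 5.
Determined: A=5, G=3. The other variables each still have more than one consistent value. That makes 2.

2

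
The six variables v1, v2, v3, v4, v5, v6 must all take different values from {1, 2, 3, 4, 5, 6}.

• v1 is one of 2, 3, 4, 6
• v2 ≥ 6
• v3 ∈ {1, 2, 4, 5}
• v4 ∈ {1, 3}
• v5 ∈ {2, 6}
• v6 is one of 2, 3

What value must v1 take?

4

v2's domain is down to {6}, so v2 = 6. So v1, v5 can't be 6.
That leaves v5 = 2. Remove 2 from v1, v3, v6.
That leaves v6 = 3. Strike 3 from v1, v4.
So v1 = 4.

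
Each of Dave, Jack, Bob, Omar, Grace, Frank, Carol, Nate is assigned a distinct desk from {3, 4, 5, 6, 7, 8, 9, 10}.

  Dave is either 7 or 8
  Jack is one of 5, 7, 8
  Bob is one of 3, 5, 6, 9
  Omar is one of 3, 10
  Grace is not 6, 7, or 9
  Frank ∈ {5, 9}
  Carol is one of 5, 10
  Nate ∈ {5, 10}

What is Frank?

Among the 8 variables, 4 fits only Grace (and all 8 values in {3, 4, 5, 6, 7, 8, 9, 10} must be used), so Grace = 4.
Among the 7 still-open variables, 6 fits only Bob (and all 7 values in {3, 5, 6, 7, 8, 9, 10} must be used), so Bob = 6.
Among the 6 still-open variables, 3 fits only Omar (and all 6 values in {3, 5, 7, 8, 9, 10} must be used), so Omar = 3.
Among the 5 still-open variables, 9 fits only Frank (and all 5 values in {5, 7, 8, 9, 10} must be used), so Frank = 9.

9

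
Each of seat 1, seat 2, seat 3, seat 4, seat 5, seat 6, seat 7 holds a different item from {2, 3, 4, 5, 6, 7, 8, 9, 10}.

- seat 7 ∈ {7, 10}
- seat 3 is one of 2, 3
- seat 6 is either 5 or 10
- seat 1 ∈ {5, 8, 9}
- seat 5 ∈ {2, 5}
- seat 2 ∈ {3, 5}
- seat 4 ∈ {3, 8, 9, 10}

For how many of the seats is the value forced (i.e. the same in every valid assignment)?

The 7 variables draw from only 7 values {2, 3, 5, 7, 8, 9, 10}, so each is used; only seat 7 can be 7, hence seat 7 = 7.
seat 2, seat 3, seat 5 between them cover only {2, 3, 5} — a naked triple. Remove those values from seat 1, seat 4, seat 6.
seat 6 must be 10 (only option left). Remove 10 from seat 4.
Determined: seat 6=10, seat 7=7. The other seats each still have more than one consistent value. That makes 2.

2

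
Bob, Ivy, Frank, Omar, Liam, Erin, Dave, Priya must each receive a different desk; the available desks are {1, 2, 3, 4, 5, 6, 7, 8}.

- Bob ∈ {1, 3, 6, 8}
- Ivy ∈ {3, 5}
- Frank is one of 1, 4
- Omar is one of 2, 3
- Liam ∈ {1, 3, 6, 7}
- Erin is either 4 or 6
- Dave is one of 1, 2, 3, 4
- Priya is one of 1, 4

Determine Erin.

6

The 8 variables draw from only 8 values {1, 2, 3, 4, 5, 6, 7, 8}, so each is used; only Ivy can be 5, hence Ivy = 5.
The 7 still-open variables together cover exactly {1, 2, 3, 4, 6, 7, 8} — 7 values for 7 variables — and 7 appears only in Liam's list, so Liam = 7.
The 6 still-open variables together cover exactly {1, 2, 3, 4, 6, 8} — 6 values for 6 variables — and 8 appears only in Bob's list, so Bob = 8.
The 5 still-open variables draw from only 5 values {1, 2, 3, 4, 6}, so each is used; only Erin can be 6, hence Erin = 6.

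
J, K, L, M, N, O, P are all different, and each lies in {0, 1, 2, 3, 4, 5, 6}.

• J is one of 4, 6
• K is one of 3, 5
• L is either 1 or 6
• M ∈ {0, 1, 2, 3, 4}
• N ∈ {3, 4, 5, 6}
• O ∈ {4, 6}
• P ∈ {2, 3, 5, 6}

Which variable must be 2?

Among the 7 variables, 0 fits only M (and all 7 values in {0, 1, 2, 3, 4, 5, 6} must be used), so M = 0.
The 6 still-open variables draw from only 6 values {1, 2, 3, 4, 5, 6}, so each is used; only L can be 1, hence L = 1.
Among the 5 still-open variables, 2 fits only P (and all 5 values in {2, 3, 4, 5, 6} must be used), so P = 2.

P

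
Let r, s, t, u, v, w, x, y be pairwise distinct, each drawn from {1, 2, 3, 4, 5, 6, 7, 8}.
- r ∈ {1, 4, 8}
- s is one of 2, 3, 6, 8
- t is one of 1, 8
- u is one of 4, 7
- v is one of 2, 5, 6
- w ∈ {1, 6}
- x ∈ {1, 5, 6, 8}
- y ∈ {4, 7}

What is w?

6

The 8 variables draw from only 8 values {1, 2, 3, 4, 5, 6, 7, 8}, so each is used; only s can be 3, hence s = 3.
The 7 still-open variables together cover exactly {1, 2, 4, 5, 6, 7, 8} — 7 values for 7 variables — and 2 appears only in v's list, so v = 2.
The 6 still-open variables together cover exactly {1, 4, 5, 6, 7, 8} — 6 values for 6 variables — and 5 appears only in x's list, so x = 5.
The 5 still-open variables draw from only 5 values {1, 4, 6, 7, 8}, so each is used; only w can be 6, hence w = 6.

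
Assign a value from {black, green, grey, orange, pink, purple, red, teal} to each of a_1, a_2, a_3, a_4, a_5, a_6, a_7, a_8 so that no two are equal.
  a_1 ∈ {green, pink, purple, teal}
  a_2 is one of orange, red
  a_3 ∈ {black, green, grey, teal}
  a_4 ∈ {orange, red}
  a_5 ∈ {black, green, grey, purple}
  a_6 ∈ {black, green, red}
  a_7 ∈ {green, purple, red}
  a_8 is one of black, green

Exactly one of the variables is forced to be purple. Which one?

a_7

The 8 variables together cover exactly {black, green, grey, orange, pink, purple, red, teal} — 8 values for 8 variables — and pink appears only in a_1's list, so a_1 = pink.
Among the 7 still-open variables, teal fits only a_3 (and all 7 values in {black, green, grey, orange, purple, red, teal} must be used), so a_3 = teal.
The 6 still-open variables draw from only 6 values {black, green, grey, orange, purple, red}, so each is used; only a_5 can be grey, hence a_5 = grey.
Among the 5 still-open variables, purple fits only a_7 (and all 5 values in {black, green, orange, purple, red} must be used), so a_7 = purple.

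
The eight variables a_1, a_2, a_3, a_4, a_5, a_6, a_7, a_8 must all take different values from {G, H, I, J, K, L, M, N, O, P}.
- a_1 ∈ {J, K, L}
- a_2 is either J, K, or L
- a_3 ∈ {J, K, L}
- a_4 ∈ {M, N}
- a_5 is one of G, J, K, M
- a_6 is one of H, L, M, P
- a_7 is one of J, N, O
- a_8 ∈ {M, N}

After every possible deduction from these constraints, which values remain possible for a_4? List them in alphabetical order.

M, N

a_4 and a_8 share exactly the 2 values {M, N}; by pigeonhole those values go to them, so strike M, N from a_5, a_6, a_7.
The 3 variables a_1, a_2, a_3 are confined to {J, K, L}, which locks those values in; drop them from a_5, a_6, a_7.
a_5's domain is down to {G}, so a_5 = G.
a_7 has just one choice, so a_7 = O.
No further eliminations apply; a_4 can still be any of M, N.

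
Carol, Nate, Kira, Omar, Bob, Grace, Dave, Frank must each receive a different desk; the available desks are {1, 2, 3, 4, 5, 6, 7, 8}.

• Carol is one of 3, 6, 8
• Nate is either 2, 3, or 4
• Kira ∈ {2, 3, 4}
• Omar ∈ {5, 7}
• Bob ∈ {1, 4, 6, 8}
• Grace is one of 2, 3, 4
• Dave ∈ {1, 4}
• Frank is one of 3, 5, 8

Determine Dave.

1

Among the 8 variables, 7 fits only Omar (and all 8 values in {1, 2, 3, 4, 5, 6, 7, 8} must be used), so Omar = 7.
The 7 still-open variables draw from only 7 values {1, 2, 3, 4, 5, 6, 8}, so each is used; only Frank can be 5, hence Frank = 5.
Nate, Kira, Grace between them cover only {2, 3, 4} — a naked triple. Remove those values from Carol, Bob, Dave.
So Dave = 1.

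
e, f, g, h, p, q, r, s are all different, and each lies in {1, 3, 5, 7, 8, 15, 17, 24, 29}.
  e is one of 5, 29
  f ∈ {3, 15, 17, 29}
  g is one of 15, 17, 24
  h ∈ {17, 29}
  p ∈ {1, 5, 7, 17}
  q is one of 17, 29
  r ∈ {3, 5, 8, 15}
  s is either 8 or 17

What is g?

h and q share exactly the 2 values {17, 29}; by pigeonhole those values go to them, so strike 17, 29 from e, f, g, p, s.
e has just one choice, so e = 5. Strike 5 from p, r.
s must be 8 (only option left). So r can't be 8.
f and r share exactly the 2 values {3, 15}; by pigeonhole those values go to them, so strike 3, 15 from g.
So g = 24.

24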